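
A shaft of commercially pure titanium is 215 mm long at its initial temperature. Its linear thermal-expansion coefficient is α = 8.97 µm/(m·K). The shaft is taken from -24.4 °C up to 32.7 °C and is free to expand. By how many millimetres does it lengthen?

0.110 mm

ΔT = 32.7 − (-24.4) = 57.10 K.
ΔL = α·L₀·ΔT = 8.97×10⁻⁶ × 215 mm × 57.10 K = 0.110 mm.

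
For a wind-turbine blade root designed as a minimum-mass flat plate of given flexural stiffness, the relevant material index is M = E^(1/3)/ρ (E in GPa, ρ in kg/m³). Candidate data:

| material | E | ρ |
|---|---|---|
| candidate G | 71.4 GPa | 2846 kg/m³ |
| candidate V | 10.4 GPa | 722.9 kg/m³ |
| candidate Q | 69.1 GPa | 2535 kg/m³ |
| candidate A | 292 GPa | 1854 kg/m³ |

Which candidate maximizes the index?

Per-candidate index values:
  candidate A: M = 3.58×10⁻³
  candidate V: M = 3.02×10⁻³
  candidate Q: M = 1.62×10⁻³
  candidate G: M = 1.46×10⁻³
Candidate A ranks first.

candidate A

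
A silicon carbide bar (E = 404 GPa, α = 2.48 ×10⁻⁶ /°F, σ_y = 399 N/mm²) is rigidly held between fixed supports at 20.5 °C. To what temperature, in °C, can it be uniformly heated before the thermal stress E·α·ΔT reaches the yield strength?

α = 2.48×10⁻⁶/°F × 9/5 = 4.46×10⁻⁶/K.
σ_y = 399 N/mm² = 399.0 MPa.
E·α·ΔT = 399.0 MPa ⇒ ΔT = 399.0 / (404.0×10³ × 4.46×10⁻⁶) = 221.2 K.
T = 20.5 + 221.2 = 241.7 °C.

242 °C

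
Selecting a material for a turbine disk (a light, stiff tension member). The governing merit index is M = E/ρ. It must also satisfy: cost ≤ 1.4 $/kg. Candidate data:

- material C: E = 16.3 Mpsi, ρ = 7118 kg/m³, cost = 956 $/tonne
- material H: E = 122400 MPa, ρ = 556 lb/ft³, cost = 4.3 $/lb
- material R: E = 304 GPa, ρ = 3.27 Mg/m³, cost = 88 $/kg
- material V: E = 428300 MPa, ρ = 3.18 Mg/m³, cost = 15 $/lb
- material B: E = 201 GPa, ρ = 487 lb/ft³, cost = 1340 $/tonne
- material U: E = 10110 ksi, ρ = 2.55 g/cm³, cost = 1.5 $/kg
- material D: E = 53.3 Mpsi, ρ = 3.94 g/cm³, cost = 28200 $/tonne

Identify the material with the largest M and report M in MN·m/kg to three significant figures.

material B, M = 25.8 MN·m/kg

Screen on constraints: cost ≤ 1.4 $/kg. Survivors: material C, material B.
Convert each candidate to consistent units, then evaluate M:
  material C: E = 112.4 GPa, ρ = 7118 kg/m³
  material B: E = 201.0 GPa, ρ = 7801 kg/m³
  material B: M = 25.8 MN·m/kg
  material C: M = 15.8 MN·m/kg
The maximum is for material B.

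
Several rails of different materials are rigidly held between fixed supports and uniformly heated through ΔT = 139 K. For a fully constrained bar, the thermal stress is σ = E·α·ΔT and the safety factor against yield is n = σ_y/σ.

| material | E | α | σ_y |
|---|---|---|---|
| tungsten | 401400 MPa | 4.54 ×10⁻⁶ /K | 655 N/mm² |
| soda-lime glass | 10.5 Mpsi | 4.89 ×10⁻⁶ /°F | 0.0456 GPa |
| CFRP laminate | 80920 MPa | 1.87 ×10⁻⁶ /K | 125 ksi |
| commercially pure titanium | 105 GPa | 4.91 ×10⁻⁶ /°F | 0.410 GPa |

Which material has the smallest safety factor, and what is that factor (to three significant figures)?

In consistent units (E in GPa, α in ×10⁻⁶/K, σ_y in MPa):
  tungsten: E = 401.4, α = 4.54, σ_y = 655.0 → σ = 253 MPa, n = 2.59
  soda-lime glass: E = 72.39, α = 8.80, σ_y = 45.60 → σ = 88.6 MPa, n = 0.515
  CFRP laminate: E = 80.92, α = 1.87, σ_y = 861.8 → σ = 21.0 MPa, n = 41.0
  commercially pure titanium: E = 105.0, α = 8.84, σ_y = 410.0 → σ = 129 MPa, n = 3.18
The minimum is soda-lime glass at n = 0.515.

soda-lime glass, n = 0.515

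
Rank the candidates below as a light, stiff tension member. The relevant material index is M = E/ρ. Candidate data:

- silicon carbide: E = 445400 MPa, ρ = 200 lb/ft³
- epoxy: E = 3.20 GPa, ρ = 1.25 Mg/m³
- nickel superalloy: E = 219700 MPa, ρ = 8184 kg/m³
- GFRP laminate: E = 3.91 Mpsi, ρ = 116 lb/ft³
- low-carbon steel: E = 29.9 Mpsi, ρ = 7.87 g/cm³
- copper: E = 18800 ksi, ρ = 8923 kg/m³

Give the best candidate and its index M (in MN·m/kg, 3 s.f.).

silicon carbide, M = 139 MN·m/kg

Normalizing units and computing the index:
  silicon carbide: E = 445.4 GPa, ρ = 3204 kg/m³
  epoxy: E = 3.200 GPa, ρ = 1250 kg/m³
  nickel superalloy: E = 219.7 GPa, ρ = 8184 kg/m³
  GFRP laminate: E = 26.96 GPa, ρ = 1858 kg/m³
  low-carbon steel: E = 206.2 GPa, ρ = 7870 kg/m³
  copper: E = 129.6 GPa, ρ = 8923 kg/m³
  silicon carbide: M = 139 MN·m/kg
  nickel superalloy: M = 26.8 MN·m/kg
  low-carbon steel: M = 26.2 MN·m/kg
  copper: M = 14.5 MN·m/kg
  GFRP laminate: M = 14.5 MN·m/kg
  epoxy: M = 2.56 MN·m/kg
The maximum is for silicon carbide.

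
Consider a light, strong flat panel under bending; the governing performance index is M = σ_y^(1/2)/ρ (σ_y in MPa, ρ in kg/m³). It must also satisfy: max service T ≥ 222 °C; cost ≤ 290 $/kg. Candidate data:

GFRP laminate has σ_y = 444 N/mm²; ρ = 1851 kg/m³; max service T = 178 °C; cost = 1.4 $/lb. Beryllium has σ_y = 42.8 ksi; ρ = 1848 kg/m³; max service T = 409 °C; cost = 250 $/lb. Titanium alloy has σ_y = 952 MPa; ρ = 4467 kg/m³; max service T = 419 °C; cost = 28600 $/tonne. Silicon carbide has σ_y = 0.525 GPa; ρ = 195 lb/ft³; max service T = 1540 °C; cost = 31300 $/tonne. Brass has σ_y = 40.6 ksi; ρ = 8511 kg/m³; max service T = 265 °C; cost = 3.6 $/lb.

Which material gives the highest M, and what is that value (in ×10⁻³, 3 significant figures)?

silicon carbide, M = 7.34×10⁻³

Screen on constraints: max service T ≥ 222 °C; cost ≤ 290 $/kg. Survivors: titanium alloy, silicon carbide, brass.
In SI units:
  titanium alloy: σ_y = 952.0 MPa, ρ = 4467 kg/m³
  silicon carbide: σ_y = 525.0 MPa, ρ = 3124 kg/m³
  brass: σ_y = 279.9 MPa, ρ = 8511 kg/m³
  silicon carbide: M = 7.34×10⁻³
  titanium alloy: M = 6.91×10⁻³
  brass: M = 1.97×10⁻³
Silicon carbide ranks first.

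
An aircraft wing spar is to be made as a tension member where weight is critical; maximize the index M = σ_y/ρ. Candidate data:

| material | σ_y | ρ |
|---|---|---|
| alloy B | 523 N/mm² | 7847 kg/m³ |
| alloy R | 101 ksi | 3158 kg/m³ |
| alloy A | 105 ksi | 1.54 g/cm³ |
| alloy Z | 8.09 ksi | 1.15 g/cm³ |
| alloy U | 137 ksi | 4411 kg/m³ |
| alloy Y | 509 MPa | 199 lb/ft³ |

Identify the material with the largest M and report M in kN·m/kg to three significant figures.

alloy A, M = 470 kN·m/kg

In SI units:
  alloy B: σ_y = 523.0 MPa, ρ = 7847 kg/m³
  alloy R: σ_y = 696.4 MPa, ρ = 3158 kg/m³
  alloy A: σ_y = 723.9 MPa, ρ = 1540 kg/m³
  alloy Z: σ_y = 55.78 MPa, ρ = 1150 kg/m³
  alloy U: σ_y = 944.6 MPa, ρ = 4411 kg/m³
  alloy Y: σ_y = 509.0 MPa, ρ = 3188 kg/m³
  alloy A: M = 470 kN·m/kg
  alloy R: M = 221 kN·m/kg
  alloy U: M = 214 kN·m/kg
  alloy Y: M = 160 kN·m/kg
  alloy B: M = 66.6 kN·m/kg
  alloy Z: M = 48.5 kN·m/kg
Alloy A has the largest M.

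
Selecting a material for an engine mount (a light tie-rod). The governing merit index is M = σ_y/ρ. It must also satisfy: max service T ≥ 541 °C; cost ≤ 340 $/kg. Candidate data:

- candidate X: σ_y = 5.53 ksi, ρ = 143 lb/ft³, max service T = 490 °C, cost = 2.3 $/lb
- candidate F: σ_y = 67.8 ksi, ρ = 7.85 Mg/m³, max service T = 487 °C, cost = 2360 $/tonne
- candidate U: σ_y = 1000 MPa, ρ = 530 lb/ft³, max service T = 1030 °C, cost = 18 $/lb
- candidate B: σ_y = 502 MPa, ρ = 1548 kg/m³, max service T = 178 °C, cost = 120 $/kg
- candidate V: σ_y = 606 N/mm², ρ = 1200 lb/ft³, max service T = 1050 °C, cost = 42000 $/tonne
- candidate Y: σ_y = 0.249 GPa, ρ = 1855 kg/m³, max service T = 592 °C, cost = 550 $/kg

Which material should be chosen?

candidate U

Screen on constraints: max service T ≥ 541 °C; cost ≤ 340 $/kg. Survivors: candidate U, candidate V.
After converting to SI:
  candidate U: σ_y = 1000 MPa, ρ = 8490 kg/m³
  candidate V: σ_y = 606.0 MPa, ρ = 19220 kg/m³
  candidate U: M = 118 kN·m/kg
  candidate V: M = 31.5 kN·m/kg
Candidate U ranks first.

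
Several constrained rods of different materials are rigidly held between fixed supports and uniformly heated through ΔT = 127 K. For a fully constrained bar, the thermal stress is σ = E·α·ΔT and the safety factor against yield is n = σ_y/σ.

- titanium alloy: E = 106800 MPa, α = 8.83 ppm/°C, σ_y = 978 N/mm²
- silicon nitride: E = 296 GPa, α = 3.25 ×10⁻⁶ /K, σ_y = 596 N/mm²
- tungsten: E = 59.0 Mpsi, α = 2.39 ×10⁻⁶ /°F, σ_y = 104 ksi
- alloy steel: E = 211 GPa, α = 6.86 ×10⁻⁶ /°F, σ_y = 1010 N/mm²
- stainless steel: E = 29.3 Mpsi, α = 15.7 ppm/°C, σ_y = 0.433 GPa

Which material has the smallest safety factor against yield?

stainless steel

In consistent units (E in GPa, α in ×10⁻⁶/K, σ_y in MPa):
  titanium alloy: E = 106.8, α = 8.83, σ_y = 978.0 → σ = 120 MPa, n = 8.17
  silicon nitride: E = 296.0, α = 3.25, σ_y = 596.0 → σ = 122 MPa, n = 4.88
  tungsten: E = 406.8, α = 4.30, σ_y = 717.1 → σ = 222 MPa, n = 3.23
  alloy steel: E = 211.0, α = 12.3, σ_y = 1010 → σ = 331 MPa, n = 3.05
  stainless steel: E = 202.0, α = 15.7, σ_y = 433.0 → σ = 403 MPa, n = 1.07
Stainless steel has the lowest safety factor, n = 1.07.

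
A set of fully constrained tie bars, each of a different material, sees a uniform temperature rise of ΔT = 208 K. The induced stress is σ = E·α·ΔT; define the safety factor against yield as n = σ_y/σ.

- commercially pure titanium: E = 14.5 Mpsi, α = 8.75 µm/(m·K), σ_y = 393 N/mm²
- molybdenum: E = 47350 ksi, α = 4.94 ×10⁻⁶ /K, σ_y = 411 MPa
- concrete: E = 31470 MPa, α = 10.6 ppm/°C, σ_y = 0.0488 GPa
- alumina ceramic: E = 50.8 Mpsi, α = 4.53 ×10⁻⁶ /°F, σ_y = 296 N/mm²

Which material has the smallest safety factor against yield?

Per material, after unit conversion:
  commercially pure titanium: E = 99.97, α = 8.75, σ_y = 393.0 → σ = 182 MPa, n = 2.16
  molybdenum: E = 326.5, α = 4.94, σ_y = 411.0 → σ = 335 MPa, n = 1.23
  concrete: E = 31.47, α = 10.6, σ_y = 48.80 → σ = 69.4 MPa, n = 0.703
  alumina ceramic: E = 350.3, α = 8.15, σ_y = 296.0 → σ = 594 MPa, n = 0.498
Smallest n: alumina ceramic with n = 0.498.

alumina ceramic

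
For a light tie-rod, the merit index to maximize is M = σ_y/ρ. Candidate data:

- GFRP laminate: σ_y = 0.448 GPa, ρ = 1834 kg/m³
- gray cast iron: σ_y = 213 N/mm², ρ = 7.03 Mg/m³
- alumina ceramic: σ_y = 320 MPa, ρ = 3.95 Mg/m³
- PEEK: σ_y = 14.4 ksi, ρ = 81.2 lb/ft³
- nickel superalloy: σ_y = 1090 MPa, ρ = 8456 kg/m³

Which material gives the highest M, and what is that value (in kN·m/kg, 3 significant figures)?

GFRP laminate, M = 244 kN·m/kg

In SI units:
  GFRP laminate: σ_y = 448.0 MPa, ρ = 1834 kg/m³
  gray cast iron: σ_y = 213.0 MPa, ρ = 7030 kg/m³
  alumina ceramic: σ_y = 320.0 MPa, ρ = 3950 kg/m³
  PEEK: σ_y = 99.28 MPa, ρ = 1301 kg/m³
  nickel superalloy: σ_y = 1090 MPa, ρ = 8456 kg/m³
  GFRP laminate: M = 244 kN·m/kg
  nickel superalloy: M = 129 kN·m/kg
  alumina ceramic: M = 81.0 kN·m/kg
  PEEK: M = 76.3 kN·m/kg
  gray cast iron: M = 30.3 kN·m/kg
GFRP laminate ranks first.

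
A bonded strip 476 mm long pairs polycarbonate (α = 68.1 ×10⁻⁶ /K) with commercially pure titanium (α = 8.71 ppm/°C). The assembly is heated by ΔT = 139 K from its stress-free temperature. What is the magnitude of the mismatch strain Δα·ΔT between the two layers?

Δα = |68.1 − 8.71|×10⁻⁶/K = 59.4×10⁻⁶/K.
Mismatch strain = Δα·ΔT = 59.4×10⁻⁶ × 139.0 = 8.26×10⁻³.

8.26×10⁻³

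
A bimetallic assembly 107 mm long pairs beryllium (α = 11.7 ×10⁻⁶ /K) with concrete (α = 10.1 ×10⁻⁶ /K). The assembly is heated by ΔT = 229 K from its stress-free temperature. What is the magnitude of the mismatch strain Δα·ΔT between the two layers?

Δα = |11.7 − 10.1|×10⁻⁶/K = 1.60×10⁻⁶/K.
Mismatch strain = Δα·ΔT = 1.60×10⁻⁶ × 229.0 = 3.66×10⁻⁴.

3.66×10⁻⁴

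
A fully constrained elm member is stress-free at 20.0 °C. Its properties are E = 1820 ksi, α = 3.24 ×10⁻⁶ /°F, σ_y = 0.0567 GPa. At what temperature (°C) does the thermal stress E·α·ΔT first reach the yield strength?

795 °C

E = 1820 ksi = 12.55 GPa.
α = 3.24×10⁻⁶/°F × 9/5 = 5.83×10⁻⁶/K.
σ_y = 0.0567 GPa = 56.70 MPa.
E·α·ΔT = 56.70 MPa ⇒ ΔT = 56.70 / (12.55×10³ × 5.83×10⁻⁶) = 774.8 K.
T = 20.0 + 774.8 = 794.8 °C.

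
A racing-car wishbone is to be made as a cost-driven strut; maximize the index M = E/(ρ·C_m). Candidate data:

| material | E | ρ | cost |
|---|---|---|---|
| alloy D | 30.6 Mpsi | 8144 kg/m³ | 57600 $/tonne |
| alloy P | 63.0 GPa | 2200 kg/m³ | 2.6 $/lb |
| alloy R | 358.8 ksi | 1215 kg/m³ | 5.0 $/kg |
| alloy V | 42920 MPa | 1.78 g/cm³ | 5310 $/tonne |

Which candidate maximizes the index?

Putting every candidate on a common basis:
  alloy D: E = 211.0 GPa, ρ = 8144 kg/m³, cost = 57.60 $/kg
  alloy P: E = 63.00 GPa, ρ = 2200 kg/m³, cost = 5.732 $/kg
  alloy R: E = 2.474 GPa, ρ = 1215 kg/m³, cost = 5.000 $/kg
  alloy V: E = 42.92 GPa, ρ = 1780 kg/m³, cost = 5.310 $/kg
  alloy P: M = 5.00 MN·m per $
  alloy V: M = 4.54 MN·m per $
  alloy D: M = 0.450 MN·m per $
  alloy R: M = 0.407 MN·m per $
Highest index: alloy P.

alloy P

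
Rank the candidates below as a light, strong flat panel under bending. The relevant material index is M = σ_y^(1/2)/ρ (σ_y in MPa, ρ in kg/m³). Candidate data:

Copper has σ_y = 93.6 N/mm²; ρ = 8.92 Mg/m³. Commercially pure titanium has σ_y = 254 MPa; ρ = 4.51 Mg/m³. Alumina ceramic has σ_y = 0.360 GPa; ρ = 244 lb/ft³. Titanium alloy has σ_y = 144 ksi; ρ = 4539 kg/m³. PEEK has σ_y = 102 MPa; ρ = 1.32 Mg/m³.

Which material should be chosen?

In SI units:
  copper: σ_y = 93.60 MPa, ρ = 8920 kg/m³
  commercially pure titanium: σ_y = 254.0 MPa, ρ = 4510 kg/m³
  alumina ceramic: σ_y = 360.0 MPa, ρ = 3909 kg/m³
  titanium alloy: σ_y = 992.8 MPa, ρ = 4539 kg/m³
  PEEK: σ_y = 102.0 MPa, ρ = 1320 kg/m³
  PEEK: M = 7.65×10⁻³
  titanium alloy: M = 6.94×10⁻³
  alumina ceramic: M = 4.85×10⁻³
  commercially pure titanium: M = 3.53×10⁻³
  copper: M = 1.08×10⁻³
Highest index: PEEK.

PEEK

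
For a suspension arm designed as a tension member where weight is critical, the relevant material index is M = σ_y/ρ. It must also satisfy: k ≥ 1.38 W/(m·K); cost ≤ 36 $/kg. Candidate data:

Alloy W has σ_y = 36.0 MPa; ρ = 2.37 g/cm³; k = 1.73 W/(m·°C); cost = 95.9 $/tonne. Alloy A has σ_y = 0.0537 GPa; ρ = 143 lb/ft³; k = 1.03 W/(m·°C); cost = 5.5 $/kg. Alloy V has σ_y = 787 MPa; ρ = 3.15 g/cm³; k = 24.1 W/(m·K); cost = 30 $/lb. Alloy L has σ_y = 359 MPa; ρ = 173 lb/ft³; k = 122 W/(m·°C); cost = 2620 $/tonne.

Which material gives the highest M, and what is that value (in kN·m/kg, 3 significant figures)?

alloy L, M = 130 kN·m/kg

Screen on constraints: k ≥ 1.38 W/(m·K); cost ≤ 36 $/kg. Survivors: alloy W, alloy L.
In SI units:
  alloy W: σ_y = 36.00 MPa, ρ = 2370 kg/m³
  alloy L: σ_y = 359.0 MPa, ρ = 2771 kg/m³
  alloy L: M = 130 kN·m/kg
  alloy W: M = 15.2 kN·m/kg
Highest index: alloy L.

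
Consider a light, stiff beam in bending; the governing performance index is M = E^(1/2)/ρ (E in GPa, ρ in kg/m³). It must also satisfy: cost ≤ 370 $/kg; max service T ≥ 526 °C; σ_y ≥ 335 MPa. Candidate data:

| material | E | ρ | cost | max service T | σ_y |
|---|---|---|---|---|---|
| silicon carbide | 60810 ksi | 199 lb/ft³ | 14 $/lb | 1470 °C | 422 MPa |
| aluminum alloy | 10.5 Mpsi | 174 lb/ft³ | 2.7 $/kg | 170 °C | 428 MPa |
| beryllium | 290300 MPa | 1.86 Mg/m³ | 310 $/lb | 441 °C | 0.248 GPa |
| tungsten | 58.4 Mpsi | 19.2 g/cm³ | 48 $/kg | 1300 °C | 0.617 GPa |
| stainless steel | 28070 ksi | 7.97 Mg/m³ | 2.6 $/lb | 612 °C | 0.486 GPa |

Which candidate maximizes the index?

silicon carbide

Screen on constraints: cost ≤ 370 $/kg; max service T ≥ 526 °C; σ_y ≥ 335 MPa. Survivors: silicon carbide, tungsten, stainless steel.
In SI units:
  silicon carbide: E = 419.3 GPa, ρ = 3188 kg/m³
  tungsten: E = 402.7 GPa, ρ = 19200 kg/m³
  stainless steel: E = 193.5 GPa, ρ = 7970 kg/m³
  silicon carbide: M = 6.42×10⁻³
  stainless steel: M = 1.75×10⁻³
  tungsten: M = 1.05×10⁻³
Silicon carbide has the largest M.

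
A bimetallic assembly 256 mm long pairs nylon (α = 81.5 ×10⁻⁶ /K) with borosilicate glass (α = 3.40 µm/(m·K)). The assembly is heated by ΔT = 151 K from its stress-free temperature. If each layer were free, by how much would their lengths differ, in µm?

Δα = |81.5 − 3.40|×10⁻⁶/K = 78.1×10⁻⁶/K.
ΔL_mismatch = Δα·L·ΔT = 78.1×10⁻⁶ × 256.0 mm × 151.0 K = 3020 µm.

3020 µm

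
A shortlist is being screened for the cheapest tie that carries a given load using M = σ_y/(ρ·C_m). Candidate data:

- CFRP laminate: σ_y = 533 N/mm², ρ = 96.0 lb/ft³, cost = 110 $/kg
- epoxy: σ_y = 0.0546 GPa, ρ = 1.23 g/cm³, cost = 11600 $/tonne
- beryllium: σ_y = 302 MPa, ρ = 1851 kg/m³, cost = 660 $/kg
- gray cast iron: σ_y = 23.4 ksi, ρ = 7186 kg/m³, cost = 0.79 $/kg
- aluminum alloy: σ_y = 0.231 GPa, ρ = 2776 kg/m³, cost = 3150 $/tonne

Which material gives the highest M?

Normalizing units and computing the index:
  CFRP laminate: σ_y = 533.0 MPa, ρ = 1538 kg/m³, cost = 110.0 $/kg
  epoxy: σ_y = 54.60 MPa, ρ = 1230 kg/m³, cost = 11.60 $/kg
  beryllium: σ_y = 302.0 MPa, ρ = 1851 kg/m³, cost = 660.0 $/kg
  gray cast iron: σ_y = 161.3 MPa, ρ = 7186 kg/m³, cost = 0.7900 $/kg
  aluminum alloy: σ_y = 231.0 MPa, ρ = 2776 kg/m³, cost = 3.150 $/kg
  gray cast iron: M = 28.4 kN·m per $
  aluminum alloy: M = 26.4 kN·m per $
  epoxy: M = 3.83 kN·m per $
  CFRP laminate: M = 3.15 kN·m per $
  beryllium: M = 0.247 kN·m per $
Gray cast iron ranks first.

gray cast iron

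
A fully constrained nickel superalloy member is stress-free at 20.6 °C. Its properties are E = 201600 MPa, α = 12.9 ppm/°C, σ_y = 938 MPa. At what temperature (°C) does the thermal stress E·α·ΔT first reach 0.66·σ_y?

259 °C

E = 201600 MPa = 201.6 GPa.
E·α·ΔT = 619.1 MPa ⇒ ΔT = 619.1 / (201.6×10³ × 12.9×10⁻⁶) = 238.0 K.
T = 20.6 + 238.0 = 258.6 °C.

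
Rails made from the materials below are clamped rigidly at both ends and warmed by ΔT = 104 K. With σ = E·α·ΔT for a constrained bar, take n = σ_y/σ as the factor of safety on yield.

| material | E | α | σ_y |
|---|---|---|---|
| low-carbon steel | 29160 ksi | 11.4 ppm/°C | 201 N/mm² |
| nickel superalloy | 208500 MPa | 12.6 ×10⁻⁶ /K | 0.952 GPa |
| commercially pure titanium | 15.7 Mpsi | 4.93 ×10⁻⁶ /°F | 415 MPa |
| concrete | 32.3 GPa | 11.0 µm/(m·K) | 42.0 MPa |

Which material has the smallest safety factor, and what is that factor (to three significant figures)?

Converting E to GPa, α to ×10⁻⁶/K, σ_y to MPa, then σ and n for each:
  low-carbon steel: E = 201.1, α = 11.4, σ_y = 201.0 → σ = 238 MPa, n = 0.843
  nickel superalloy: E = 208.5, α = 12.6, σ_y = 952.0 → σ = 273 MPa, n = 3.48
  commercially pure titanium: E = 108.2, α = 8.87, σ_y = 415.0 → σ = 99.9 MPa, n = 4.15
  concrete: E = 32.30, α = 11.0, σ_y = 42.00 → σ = 37.0 MPa, n = 1.14
The minimum is low-carbon steel at n = 0.843.

low-carbon steel, n = 0.843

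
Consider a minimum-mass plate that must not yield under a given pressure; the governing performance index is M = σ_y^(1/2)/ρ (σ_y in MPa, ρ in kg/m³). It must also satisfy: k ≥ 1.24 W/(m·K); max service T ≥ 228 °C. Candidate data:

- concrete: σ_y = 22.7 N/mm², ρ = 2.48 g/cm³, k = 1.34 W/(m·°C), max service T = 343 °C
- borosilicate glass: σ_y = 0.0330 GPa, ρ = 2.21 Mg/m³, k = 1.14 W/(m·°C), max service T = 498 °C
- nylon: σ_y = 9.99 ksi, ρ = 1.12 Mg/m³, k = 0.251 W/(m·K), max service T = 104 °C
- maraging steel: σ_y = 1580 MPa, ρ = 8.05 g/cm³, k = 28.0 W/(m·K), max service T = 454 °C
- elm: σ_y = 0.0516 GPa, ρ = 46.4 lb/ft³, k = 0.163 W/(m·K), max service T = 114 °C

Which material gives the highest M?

Screen on constraints: k ≥ 1.24 W/(m·K); max service T ≥ 228 °C. Survivors: concrete, maraging steel.
Putting every candidate on a common basis:
  concrete: σ_y = 22.70 MPa, ρ = 2480 kg/m³
  maraging steel: σ_y = 1580 MPa, ρ = 8050 kg/m³
  maraging steel: M = 4.94×10⁻³
  concrete: M = 1.92×10⁻³
Maraging steel ranks first.

maraging steel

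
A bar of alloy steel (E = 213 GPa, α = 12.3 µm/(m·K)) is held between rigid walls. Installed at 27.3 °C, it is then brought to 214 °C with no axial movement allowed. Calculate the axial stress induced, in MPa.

489 MPa

ΔT = 186.7 K. Constrained thermal stress σ = E·α·ΔT = 213.0×10³ MPa × 12.3×10⁻⁶ × 186.7 = 489 MPa (compressive).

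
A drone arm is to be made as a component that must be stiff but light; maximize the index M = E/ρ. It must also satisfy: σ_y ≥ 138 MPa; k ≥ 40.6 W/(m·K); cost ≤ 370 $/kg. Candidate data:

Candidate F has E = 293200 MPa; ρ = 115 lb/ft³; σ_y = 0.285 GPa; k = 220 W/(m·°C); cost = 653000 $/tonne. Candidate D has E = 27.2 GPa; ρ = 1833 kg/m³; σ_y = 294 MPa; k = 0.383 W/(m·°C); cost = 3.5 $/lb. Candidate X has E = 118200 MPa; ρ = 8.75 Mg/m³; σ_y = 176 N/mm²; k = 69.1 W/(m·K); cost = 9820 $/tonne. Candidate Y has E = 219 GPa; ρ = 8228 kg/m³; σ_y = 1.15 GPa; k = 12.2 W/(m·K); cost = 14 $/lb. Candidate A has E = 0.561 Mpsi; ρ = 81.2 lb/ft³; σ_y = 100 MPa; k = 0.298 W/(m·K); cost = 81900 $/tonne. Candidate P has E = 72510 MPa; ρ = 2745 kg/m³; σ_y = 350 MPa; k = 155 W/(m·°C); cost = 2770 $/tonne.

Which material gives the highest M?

candidate P

Screen on constraints: σ_y ≥ 138 MPa; k ≥ 40.6 W/(m·K); cost ≤ 370 $/kg. Survivors: candidate X, candidate P.
After converting to SI:
  candidate X: E = 118.2 GPa, ρ = 8750 kg/m³
  candidate P: E = 72.51 GPa, ρ = 2745 kg/m³
  candidate P: M = 26.4 MN·m/kg
  candidate X: M = 13.5 MN·m/kg
Candidate P has the largest M.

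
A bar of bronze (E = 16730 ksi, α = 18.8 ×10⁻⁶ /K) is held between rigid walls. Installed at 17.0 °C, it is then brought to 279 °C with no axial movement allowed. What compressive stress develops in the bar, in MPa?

568 MPa

E = 16730 ksi = 115.3 GPa.
ΔT = 262.0 K. Constrained thermal stress σ = E·α·ΔT = 115.3×10³ MPa × 18.8×10⁻⁶ × 262.0 = 568 MPa (compressive).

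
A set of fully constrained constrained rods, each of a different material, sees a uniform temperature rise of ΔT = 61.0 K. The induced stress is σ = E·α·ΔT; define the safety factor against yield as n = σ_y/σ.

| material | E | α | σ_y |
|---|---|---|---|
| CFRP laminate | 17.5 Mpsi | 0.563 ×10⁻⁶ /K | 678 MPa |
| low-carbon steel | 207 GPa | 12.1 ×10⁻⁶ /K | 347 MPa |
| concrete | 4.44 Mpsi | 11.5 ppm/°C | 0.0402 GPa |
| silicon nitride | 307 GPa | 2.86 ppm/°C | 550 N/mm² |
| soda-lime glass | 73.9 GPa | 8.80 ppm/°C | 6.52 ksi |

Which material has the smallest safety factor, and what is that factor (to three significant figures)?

soda-lime glass, n = 1.13

Per material, after unit conversion:
  CFRP laminate: E = 120.7, α = 0.563, σ_y = 678.0 → σ = 4.14 MPa, n = 164
  low-carbon steel: E = 207.0, α = 12.1, σ_y = 347.0 → σ = 153 MPa, n = 2.27
  concrete: E = 30.61, α = 11.5, σ_y = 40.20 → σ = 21.5 MPa, n = 1.87
  silicon nitride: E = 307.0, α = 2.86, σ_y = 550.0 → σ = 53.6 MPa, n = 10.3
  soda-lime glass: E = 73.90, α = 8.80, σ_y = 44.95 → σ = 39.7 MPa, n = 1.13
Smallest n: soda-lime glass with n = 1.13.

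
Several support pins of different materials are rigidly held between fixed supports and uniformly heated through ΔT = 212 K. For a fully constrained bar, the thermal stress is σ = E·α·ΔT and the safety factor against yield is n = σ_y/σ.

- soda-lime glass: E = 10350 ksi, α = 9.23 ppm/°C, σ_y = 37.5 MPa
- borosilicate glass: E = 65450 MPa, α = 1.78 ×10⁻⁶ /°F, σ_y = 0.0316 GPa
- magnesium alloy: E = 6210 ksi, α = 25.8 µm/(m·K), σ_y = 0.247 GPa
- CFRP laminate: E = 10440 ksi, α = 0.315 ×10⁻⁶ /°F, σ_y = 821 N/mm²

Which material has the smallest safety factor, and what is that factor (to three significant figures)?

soda-lime glass, n = 0.269

With everything in SI (GPa, ×10⁻⁶/K, MPa):
  soda-lime glass: E = 71.36, α = 9.23, σ_y = 37.50 → σ = 140 MPa, n = 0.269
  borosilicate glass: E = 65.45, α = 3.20, σ_y = 31.60 → σ = 44.5 MPa, n = 0.711
  magnesium alloy: E = 42.82, α = 25.8, σ_y = 247.0 → σ = 234 MPa, n = 1.05
  CFRP laminate: E = 71.98, α = 0.567, σ_y = 821.0 → σ = 8.65 MPa, n = 94.9
Soda-lime glass has the lowest safety factor, n = 0.269.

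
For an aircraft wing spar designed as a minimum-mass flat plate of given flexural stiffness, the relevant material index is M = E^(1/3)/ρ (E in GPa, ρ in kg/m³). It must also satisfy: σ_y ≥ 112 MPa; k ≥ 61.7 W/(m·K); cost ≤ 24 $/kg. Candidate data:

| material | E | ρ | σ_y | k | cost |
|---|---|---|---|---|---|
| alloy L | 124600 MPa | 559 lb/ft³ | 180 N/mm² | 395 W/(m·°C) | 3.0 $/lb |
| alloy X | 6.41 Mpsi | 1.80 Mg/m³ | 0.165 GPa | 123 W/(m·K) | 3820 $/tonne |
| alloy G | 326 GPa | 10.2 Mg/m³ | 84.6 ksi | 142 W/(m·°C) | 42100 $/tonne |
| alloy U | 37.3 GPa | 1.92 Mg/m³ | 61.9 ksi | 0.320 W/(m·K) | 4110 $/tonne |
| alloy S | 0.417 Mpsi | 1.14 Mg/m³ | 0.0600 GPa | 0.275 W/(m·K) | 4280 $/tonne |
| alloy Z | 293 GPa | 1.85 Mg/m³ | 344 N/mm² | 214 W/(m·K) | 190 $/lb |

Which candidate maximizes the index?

Screen on constraints: σ_y ≥ 112 MPa; k ≥ 61.7 W/(m·K); cost ≤ 24 $/kg. Survivors: alloy L, alloy X.
Normalizing units and computing the index:
  alloy L: E = 124.6 GPa, ρ = 8954 kg/m³
  alloy X: E = 44.20 GPa, ρ = 1800 kg/m³
  alloy X: M = 1.96×10⁻³
  alloy L: M = 0.558×10⁻³
Alloy X ranks first.

alloy X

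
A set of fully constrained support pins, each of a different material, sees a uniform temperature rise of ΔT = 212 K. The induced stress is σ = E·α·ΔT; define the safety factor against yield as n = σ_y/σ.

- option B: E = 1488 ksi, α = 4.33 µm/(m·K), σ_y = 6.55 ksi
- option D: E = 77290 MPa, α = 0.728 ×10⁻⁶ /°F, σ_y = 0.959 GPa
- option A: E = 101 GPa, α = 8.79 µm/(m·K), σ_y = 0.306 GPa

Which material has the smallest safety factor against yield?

In consistent units (E in GPa, α in ×10⁻⁶/K, σ_y in MPa):
  option B: E = 10.26, α = 4.33, σ_y = 45.16 → σ = 9.42 MPa, n = 4.80
  option D: E = 77.29, α = 1.31, σ_y = 959.0 → σ = 21.5 MPa, n = 44.7
  option A: E = 101.0, α = 8.79, σ_y = 306.0 → σ = 188 MPa, n = 1.63
Option A has the lowest safety factor, n = 1.63.

option A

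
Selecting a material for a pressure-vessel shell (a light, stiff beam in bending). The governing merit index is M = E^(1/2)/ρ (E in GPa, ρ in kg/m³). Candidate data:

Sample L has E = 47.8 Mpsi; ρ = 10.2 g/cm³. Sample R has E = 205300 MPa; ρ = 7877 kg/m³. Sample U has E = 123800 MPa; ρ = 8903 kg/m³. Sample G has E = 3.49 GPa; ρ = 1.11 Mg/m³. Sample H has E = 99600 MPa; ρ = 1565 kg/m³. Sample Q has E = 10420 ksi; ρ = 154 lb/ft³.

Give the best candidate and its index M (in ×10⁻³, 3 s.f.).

sample H, M = 6.38×10⁻³

After converting to SI:
  sample L: E = 329.6 GPa, ρ = 10200 kg/m³
  sample R: E = 205.3 GPa, ρ = 7877 kg/m³
  sample U: E = 123.8 GPa, ρ = 8903 kg/m³
  sample G: E = 3.490 GPa, ρ = 1110 kg/m³
  sample H: E = 99.60 GPa, ρ = 1565 kg/m³
  sample Q: E = 71.84 GPa, ρ = 2467 kg/m³
  sample H: M = 6.38×10⁻³
  sample Q: M = 3.44×10⁻³
  sample R: M = 1.82×10⁻³
  sample L: M = 1.78×10⁻³
  sample G: M = 1.68×10⁻³
  sample U: M = 1.25×10⁻³
Sample H ranks first.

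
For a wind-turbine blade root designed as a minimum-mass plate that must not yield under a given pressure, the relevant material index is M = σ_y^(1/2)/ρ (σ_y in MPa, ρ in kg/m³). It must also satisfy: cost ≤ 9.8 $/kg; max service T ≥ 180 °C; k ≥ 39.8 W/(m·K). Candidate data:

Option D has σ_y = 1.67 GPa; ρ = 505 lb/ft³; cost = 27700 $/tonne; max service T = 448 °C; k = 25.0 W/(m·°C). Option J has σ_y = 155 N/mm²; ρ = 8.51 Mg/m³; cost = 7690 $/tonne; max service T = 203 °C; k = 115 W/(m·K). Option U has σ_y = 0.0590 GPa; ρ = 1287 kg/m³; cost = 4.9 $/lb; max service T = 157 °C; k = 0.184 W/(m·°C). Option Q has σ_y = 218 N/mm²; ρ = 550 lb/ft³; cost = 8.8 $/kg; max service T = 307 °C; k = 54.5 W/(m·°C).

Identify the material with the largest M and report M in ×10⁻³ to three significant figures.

option Q, M = 1.68×10⁻³

Screen on constraints: cost ≤ 9.8 $/kg; max service T ≥ 180 °C; k ≥ 39.8 W/(m·K). Survivors: option J, option Q.
After converting to SI:
  option J: σ_y = 155.0 MPa, ρ = 8510 kg/m³
  option Q: σ_y = 218.0 MPa, ρ = 8810 kg/m³
  option Q: M = 1.68×10⁻³
  option J: M = 1.46×10⁻³
Highest index: option Q.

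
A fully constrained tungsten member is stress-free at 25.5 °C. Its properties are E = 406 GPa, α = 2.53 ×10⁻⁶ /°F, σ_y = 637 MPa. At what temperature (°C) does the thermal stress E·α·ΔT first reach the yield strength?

370 °C

α = 2.53×10⁻⁶/°F × 9/5 = 4.55×10⁻⁶/K.
E·α·ΔT = 637.0 MPa ⇒ ΔT = 637.0 / (406.0×10³ × 4.55×10⁻⁶) = 344.5 K.
T = 25.5 + 344.5 = 370.0 °C.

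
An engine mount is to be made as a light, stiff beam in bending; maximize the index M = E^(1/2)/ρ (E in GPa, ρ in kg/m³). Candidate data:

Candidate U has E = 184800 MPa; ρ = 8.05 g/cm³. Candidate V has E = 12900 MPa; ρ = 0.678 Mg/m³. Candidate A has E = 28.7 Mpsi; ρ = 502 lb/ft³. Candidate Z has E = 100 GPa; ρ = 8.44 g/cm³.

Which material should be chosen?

candidate V

After converting to SI:
  candidate U: E = 184.8 GPa, ρ = 8050 kg/m³
  candidate V: E = 12.90 GPa, ρ = 678.0 kg/m³
  candidate A: E = 197.9 GPa, ρ = 8041 kg/m³
  candidate Z: E = 100.0 GPa, ρ = 8440 kg/m³
  candidate V: M = 5.30×10⁻³
  candidate A: M = 1.75×10⁻³
  candidate U: M = 1.69×10⁻³
  candidate Z: M = 1.18×10⁻³
Candidate V has the largest M.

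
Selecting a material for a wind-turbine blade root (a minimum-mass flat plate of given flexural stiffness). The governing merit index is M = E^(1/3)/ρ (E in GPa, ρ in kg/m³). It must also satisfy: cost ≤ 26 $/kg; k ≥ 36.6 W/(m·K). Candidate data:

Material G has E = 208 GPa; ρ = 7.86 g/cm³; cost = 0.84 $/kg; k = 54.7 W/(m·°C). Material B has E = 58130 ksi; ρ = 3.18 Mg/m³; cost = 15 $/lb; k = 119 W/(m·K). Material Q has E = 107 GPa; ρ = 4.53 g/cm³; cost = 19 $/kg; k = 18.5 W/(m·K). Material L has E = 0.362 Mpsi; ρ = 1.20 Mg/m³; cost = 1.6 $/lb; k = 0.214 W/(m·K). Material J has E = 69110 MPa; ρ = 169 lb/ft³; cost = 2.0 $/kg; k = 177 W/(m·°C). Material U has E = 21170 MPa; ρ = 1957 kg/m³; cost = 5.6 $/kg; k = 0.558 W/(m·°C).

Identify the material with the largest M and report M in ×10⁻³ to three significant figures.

material J, M = 1.52×10⁻³

Screen on constraints: cost ≤ 26 $/kg; k ≥ 36.6 W/(m·K). Survivors: material G, material J.
In SI units:
  material G: E = 208.0 GPa, ρ = 7860 kg/m³
  material J: E = 69.11 GPa, ρ = 2707 kg/m³
  material J: M = 1.52×10⁻³
  material G: M = 0.754×10⁻³
Material J ranks first.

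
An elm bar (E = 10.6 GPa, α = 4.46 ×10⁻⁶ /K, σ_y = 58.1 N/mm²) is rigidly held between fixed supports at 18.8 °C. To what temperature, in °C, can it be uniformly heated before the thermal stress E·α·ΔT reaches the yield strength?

1250 °C

σ_y = 58.1 N/mm² = 58.10 MPa.
E·α·ΔT = 58.10 MPa ⇒ ΔT = 58.10 / (10.60×10³ × 4.46×10⁻⁶) = 1229 K.
T = 18.8 + 1229 = 1248 °C.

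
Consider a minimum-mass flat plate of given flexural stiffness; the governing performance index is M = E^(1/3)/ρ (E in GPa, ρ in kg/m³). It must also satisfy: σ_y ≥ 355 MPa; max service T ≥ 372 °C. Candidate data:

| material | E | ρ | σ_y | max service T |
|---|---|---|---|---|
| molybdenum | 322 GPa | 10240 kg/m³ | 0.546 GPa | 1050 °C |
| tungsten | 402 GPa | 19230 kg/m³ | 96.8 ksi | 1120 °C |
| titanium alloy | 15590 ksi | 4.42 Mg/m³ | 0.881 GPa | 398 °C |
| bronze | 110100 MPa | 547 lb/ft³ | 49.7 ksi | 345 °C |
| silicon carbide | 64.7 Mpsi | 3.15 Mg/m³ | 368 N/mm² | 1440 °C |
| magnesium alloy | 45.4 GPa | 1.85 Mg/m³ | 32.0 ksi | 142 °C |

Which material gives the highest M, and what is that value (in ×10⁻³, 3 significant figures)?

silicon carbide, M = 2.43×10⁻³

Screen on constraints: σ_y ≥ 355 MPa; max service T ≥ 372 °C. Survivors: molybdenum, tungsten, titanium alloy, silicon carbide.
Putting every candidate on a common basis:
  molybdenum: E = 322.0 GPa, ρ = 10240 kg/m³
  tungsten: E = 402.0 GPa, ρ = 19230 kg/m³
  titanium alloy: E = 107.5 GPa, ρ = 4420 kg/m³
  silicon carbide: E = 446.1 GPa, ρ = 3150 kg/m³
  silicon carbide: M = 2.43×10⁻³
  titanium alloy: M = 1.08×10⁻³
  molybdenum: M = 0.669×10⁻³
  tungsten: M = 0.384×10⁻³
The maximum is for silicon carbide.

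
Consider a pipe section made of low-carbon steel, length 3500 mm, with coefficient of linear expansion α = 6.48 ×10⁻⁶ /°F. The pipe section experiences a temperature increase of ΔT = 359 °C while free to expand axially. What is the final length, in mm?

3514.7 mm

Convert α: 6.48×10⁻⁶/°F × (9/5) = 11.7×10⁻⁶/K.
ΔL = α·L₀·ΔT = 11.7×10⁻⁶ × 3500 mm × 359.0 K = 14.7 mm.
L = L₀ + ΔL = 3500 + 14.7 = 3514.7 mm.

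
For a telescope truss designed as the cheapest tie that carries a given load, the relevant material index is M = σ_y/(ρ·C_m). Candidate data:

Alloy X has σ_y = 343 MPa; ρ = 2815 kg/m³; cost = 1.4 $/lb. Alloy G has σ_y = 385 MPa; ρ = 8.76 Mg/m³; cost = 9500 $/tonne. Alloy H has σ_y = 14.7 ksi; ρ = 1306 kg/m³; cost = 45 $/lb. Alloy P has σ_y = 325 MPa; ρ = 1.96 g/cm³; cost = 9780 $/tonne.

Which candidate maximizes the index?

Convert each candidate to consistent units, then evaluate M:
  alloy X: σ_y = 343.0 MPa, ρ = 2815 kg/m³, cost = 3.086 $/kg
  alloy G: σ_y = 385.0 MPa, ρ = 8760 kg/m³, cost = 9.500 $/kg
  alloy H: σ_y = 101.4 MPa, ρ = 1306 kg/m³, cost = 99.21 $/kg
  alloy P: σ_y = 325.0 MPa, ρ = 1960 kg/m³, cost = 9.780 $/kg
  alloy X: M = 39.5 kN·m per $
  alloy P: M = 17.0 kN·m per $
  alloy G: M = 4.63 kN·m per $
  alloy H: M = 0.782 kN·m per $
The maximum is for alloy X.

alloy X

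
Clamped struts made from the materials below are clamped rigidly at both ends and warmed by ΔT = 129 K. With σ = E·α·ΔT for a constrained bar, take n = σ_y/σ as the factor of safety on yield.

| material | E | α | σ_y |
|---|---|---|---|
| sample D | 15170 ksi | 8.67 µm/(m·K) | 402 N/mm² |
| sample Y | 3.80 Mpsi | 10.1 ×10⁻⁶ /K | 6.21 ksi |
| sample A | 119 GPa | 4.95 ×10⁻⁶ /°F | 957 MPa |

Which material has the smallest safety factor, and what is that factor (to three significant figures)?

sample Y, n = 1.25

With everything in SI (GPa, ×10⁻⁶/K, MPa):
  sample D: E = 104.6, α = 8.67, σ_y = 402.0 → σ = 117 MPa, n = 3.44
  sample Y: E = 26.20, α = 10.1, σ_y = 42.82 → σ = 34.1 MPa, n = 1.25
  sample A: E = 119.0, α = 8.91, σ_y = 957.0 → σ = 137 MPa, n = 7.00
The minimum is sample Y at n = 1.25.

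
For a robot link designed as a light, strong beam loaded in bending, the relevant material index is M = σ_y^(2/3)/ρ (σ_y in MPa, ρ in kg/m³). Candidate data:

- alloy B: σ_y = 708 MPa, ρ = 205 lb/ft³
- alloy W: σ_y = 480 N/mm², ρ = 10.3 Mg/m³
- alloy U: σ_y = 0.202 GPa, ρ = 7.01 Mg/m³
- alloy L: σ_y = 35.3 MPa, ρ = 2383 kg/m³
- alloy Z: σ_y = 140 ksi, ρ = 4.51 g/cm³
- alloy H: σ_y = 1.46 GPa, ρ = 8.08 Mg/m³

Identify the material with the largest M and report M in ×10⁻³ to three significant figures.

Normalizing units and computing the index:
  alloy B: σ_y = 708.0 MPa, ρ = 3284 kg/m³
  alloy W: σ_y = 480.0 MPa, ρ = 10300 kg/m³
  alloy U: σ_y = 202.0 MPa, ρ = 7010 kg/m³
  alloy L: σ_y = 35.30 MPa, ρ = 2383 kg/m³
  alloy Z: σ_y = 965.3 MPa, ρ = 4510 kg/m³
  alloy H: σ_y = 1460 MPa, ρ = 8080 kg/m³
  alloy B: M = 24.2×10⁻³
  alloy Z: M = 21.7×10⁻³
  alloy H: M = 15.9×10⁻³
  alloy W: M = 5.95×10⁻³
  alloy U: M = 4.91×10⁻³
  alloy L: M = 4.52×10⁻³
Alloy B has the largest M.

alloy B, M = 24.2×10⁻³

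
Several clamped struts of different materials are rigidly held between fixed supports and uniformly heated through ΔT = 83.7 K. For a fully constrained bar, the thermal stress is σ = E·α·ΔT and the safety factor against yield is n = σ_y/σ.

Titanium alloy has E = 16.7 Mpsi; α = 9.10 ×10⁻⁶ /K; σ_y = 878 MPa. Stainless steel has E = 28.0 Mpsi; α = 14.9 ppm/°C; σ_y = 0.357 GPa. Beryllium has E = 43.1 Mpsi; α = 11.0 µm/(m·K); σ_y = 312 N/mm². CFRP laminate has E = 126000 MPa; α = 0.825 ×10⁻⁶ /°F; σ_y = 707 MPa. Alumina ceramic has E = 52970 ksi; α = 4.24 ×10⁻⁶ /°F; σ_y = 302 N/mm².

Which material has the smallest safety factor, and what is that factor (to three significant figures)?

With everything in SI (GPa, ×10⁻⁶/K, MPa):
  titanium alloy: E = 115.1, α = 9.10, σ_y = 878.0 → σ = 87.7 MPa, n = 10.0
  stainless steel: E = 193.1, α = 14.9, σ_y = 357.0 → σ = 241 MPa, n = 1.48
  beryllium: E = 297.2, α = 11.0, σ_y = 312.0 → σ = 274 MPa, n = 1.14
  CFRP laminate: E = 126.0, α = 1.48, σ_y = 707.0 → σ = 15.7 MPa, n = 45.1
  alumina ceramic: E = 365.2, α = 7.63, σ_y = 302.0 → σ = 233 MPa, n = 1.29
Smallest n: beryllium with n = 1.14.

beryllium, n = 1.14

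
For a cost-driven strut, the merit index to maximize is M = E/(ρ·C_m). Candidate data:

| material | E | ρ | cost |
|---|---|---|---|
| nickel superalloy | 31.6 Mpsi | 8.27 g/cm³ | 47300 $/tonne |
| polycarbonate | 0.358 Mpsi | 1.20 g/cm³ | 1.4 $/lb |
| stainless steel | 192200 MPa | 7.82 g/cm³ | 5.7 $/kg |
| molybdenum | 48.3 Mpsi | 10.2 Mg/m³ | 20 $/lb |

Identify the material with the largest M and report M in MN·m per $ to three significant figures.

Normalizing units and computing the index:
  nickel superalloy: E = 217.9 GPa, ρ = 8270 kg/m³, cost = 47.30 $/kg
  polycarbonate: E = 2.468 GPa, ρ = 1200 kg/m³, cost = 3.086 $/kg
  stainless steel: E = 192.2 GPa, ρ = 7820 kg/m³, cost = 5.700 $/kg
  molybdenum: E = 333.0 GPa, ρ = 10200 kg/m³, cost = 44.09 $/kg
  stainless steel: M = 4.31 MN·m per $
  molybdenum: M = 0.740 MN·m per $
  polycarbonate: M = 0.666 MN·m per $
  nickel superalloy: M = 0.557 MN·m per $
The maximum is for stainless steel.

stainless steel, M = 4.31 MN·m per $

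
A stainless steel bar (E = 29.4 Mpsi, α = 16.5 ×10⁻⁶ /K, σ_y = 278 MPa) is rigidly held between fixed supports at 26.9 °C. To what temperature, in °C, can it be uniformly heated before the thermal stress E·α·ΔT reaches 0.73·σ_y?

E = 29.4 Mpsi = 202.7 GPa.
E·α·ΔT = 202.9 MPa ⇒ ΔT = 202.9 / (202.7×10³ × 16.5×10⁻⁶) = 60.68 K.
T = 26.9 + 60.68 = 87.58 °C.

87.6 °C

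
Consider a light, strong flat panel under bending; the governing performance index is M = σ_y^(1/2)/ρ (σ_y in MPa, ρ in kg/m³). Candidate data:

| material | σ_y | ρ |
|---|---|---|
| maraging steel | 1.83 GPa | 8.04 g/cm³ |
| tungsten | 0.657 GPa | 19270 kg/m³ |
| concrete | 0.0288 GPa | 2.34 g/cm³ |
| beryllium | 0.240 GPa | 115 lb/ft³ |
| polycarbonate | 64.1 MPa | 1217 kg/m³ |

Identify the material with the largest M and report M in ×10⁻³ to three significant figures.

beryllium, M = 8.41×10⁻³

After converting to SI:
  maraging steel: σ_y = 1830 MPa, ρ = 8040 kg/m³
  tungsten: σ_y = 657.0 MPa, ρ = 19270 kg/m³
  concrete: σ_y = 28.80 MPa, ρ = 2340 kg/m³
  beryllium: σ_y = 240.0 MPa, ρ = 1842 kg/m³
  polycarbonate: σ_y = 64.10 MPa, ρ = 1217 kg/m³
  beryllium: M = 8.41×10⁻³
  polycarbonate: M = 6.58×10⁻³
  maraging steel: M = 5.32×10⁻³
  concrete: M = 2.29×10⁻³
  tungsten: M = 1.33×10⁻³
Highest index: beryllium.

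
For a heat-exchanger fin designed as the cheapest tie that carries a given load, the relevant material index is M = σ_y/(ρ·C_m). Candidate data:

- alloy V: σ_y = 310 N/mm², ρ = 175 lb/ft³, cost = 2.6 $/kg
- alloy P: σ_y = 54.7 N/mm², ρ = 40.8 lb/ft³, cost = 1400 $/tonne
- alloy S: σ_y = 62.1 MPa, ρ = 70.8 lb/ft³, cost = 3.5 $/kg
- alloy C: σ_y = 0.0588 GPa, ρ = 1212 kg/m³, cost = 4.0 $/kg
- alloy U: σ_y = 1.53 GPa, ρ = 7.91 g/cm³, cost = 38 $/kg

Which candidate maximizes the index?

Putting every candidate on a common basis:
  alloy V: σ_y = 310.0 MPa, ρ = 2803 kg/m³, cost = 2.600 $/kg
  alloy P: σ_y = 54.70 MPa, ρ = 653.6 kg/m³, cost = 1.400 $/kg
  alloy S: σ_y = 62.10 MPa, ρ = 1134 kg/m³, cost = 3.500 $/kg
  alloy C: σ_y = 58.80 MPa, ρ = 1212 kg/m³, cost = 4.000 $/kg
  alloy U: σ_y = 1530 MPa, ρ = 7910 kg/m³, cost = 38.00 $/kg
  alloy P: M = 59.8 kN·m per $
  alloy V: M = 42.5 kN·m per $
  alloy S: M = 15.6 kN·m per $
  alloy C: M = 12.1 kN·m per $
  alloy U: M = 5.09 kN·m per $
Highest index: alloy P.

alloy P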